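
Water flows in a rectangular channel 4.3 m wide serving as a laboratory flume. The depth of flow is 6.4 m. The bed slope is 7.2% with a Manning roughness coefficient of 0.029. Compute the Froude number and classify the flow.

Flow area A = b·y = 4.3 × 6.4 = 27.52 m². Wetted perimeter P = b + 2y = 4.3 + 2×6.4 = 17.1 m.
Hydraulic radius R = A/P = 27.52/17.1 = 1.609 m.
V = (1/n) R^(2/3) √S = (1/0.029) × 1.609^(2/3) × √0.072 = 12.71 m/s. Hydraulic depth D_h = A/T = 27.52/4.3 = 6.4 m.
Froude number Fr = V/√(g·D_h) = 12.71/√(9.81×6.4) = 1.6, which is greater than 1, so the flow is supercritical.

supercritical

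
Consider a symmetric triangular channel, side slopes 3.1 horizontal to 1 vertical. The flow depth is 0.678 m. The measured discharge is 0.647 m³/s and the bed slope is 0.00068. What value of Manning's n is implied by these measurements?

n = 0.027

For a triangular section with side slope z = 3.1: A = zy² = 3.1×0.678² = 1.425 m²; P = 2y√(1+z²) = 2×0.678×3.257 = 4.417 m.
Hydraulic radius R = A/P = 1.425/4.417 = 0.3226 m.
Rearranging Manning's equation: n = (1/Q) A R^(2/3) S^(1/2) = (1/0.647) × 1.425 × 0.3226^(2/3) × √0.00068 = 0.027.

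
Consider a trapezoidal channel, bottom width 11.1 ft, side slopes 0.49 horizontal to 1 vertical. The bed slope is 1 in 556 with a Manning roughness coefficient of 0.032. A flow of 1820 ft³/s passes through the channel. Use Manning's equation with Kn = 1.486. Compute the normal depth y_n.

Manning's equation rearranged: A R^(2/3) = nQ / (1.486·√S) = 0.032 × 1820 / (1.486 × √0.001799) = 924.1.
Try y = 18.7 ft: A R^(2/3) = 1411 — high.
Try y = 14.9 ft: A R^(2/3) = 924.4 — ≈ 924.1.

y_n = 14.9 ft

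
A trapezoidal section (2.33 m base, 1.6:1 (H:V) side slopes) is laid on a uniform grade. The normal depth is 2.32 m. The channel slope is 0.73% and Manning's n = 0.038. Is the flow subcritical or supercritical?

With bottom width b = 2.33 m and side slope z = 1.6: A = (b + zy)y = (2.33 + 1.6×2.32)×2.32 = 14.02 m²; P = b + 2y√(1+z²) = 2.33 + 2×2.32×1.887 = 11.08 m.
Hydraulic radius R = A/P = 14.02/11.08 = 1.265 m.
V = (1/n) R^(2/3) √S = (1/0.038) × 1.265^(2/3) × √0.0073 = 2.629 m/s. Hydraulic depth D_h = A/T = 14.02/9.754 = 1.437 m.
Froude number Fr = V/√(g·D_h) = 2.629/√(9.81×1.437) = 0.7, which is less than 1, so the flow is subcritical.

subcritical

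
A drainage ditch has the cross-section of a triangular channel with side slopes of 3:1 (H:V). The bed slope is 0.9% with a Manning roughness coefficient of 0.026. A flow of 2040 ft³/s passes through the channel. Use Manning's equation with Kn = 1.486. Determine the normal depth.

y_n = 7.38 ft

Manning's equation rearranged: A R^(2/3) = nQ / (1.486·√S) = 0.026 × 2040 / (1.486 × √0.009) = 376.2.
At y = 8.26 ft: A R^(2/3) = 508.7 — high.
At y = 5.03 ft: A R^(2/3) = 135.5 — low.
At y = 7.38 ft: A R^(2/3) = 376.7 — close enough.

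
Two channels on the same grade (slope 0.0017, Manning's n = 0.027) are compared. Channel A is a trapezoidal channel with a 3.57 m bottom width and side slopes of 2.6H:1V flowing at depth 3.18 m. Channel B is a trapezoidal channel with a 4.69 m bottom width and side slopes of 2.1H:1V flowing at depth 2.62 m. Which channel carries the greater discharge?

channel A

Channel A: With bottom width b = 3.57 m and side slope z = 2.6: A = (b + zy)y = (3.57 + 2.6×3.18)×3.18 = 37.64 m²; P = b + 2y√(1+z²) = 3.57 + 2×3.18×2.786 = 21.29 m. Hydraulic radius R = A/P = 37.64/21.29 = 1.768 m. Q_A = (1/0.027)·37.64·1.768^(2/3)·√0.0017 = 84.07 m³/s.
Channel B: With bottom width b = 4.69 m and side slope z = 2.1: A = (b + zy)y = (4.69 + 2.1×2.62)×2.62 = 26.7 m²; P = b + 2y√(1+z²) = 4.69 + 2×2.62×2.326 = 16.88 m. Hydraulic radius R = A/P = 26.7/16.88 = 1.582 m. Q_B = (1/0.027)·26.7·1.582^(2/3)·√0.0017 = 55.37 m³/s.
Q_A = 84.07 m³/s vs Q_B = 55.37 m³/s, so channel A carries more.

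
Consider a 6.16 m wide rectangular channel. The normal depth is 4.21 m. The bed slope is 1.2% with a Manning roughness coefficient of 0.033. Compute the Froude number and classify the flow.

Flow area A = b·y = 6.16 × 4.21 = 25.93 m². Wetted perimeter P = b + 2y = 6.16 + 2×4.21 = 14.58 m.
Hydraulic radius R = A/P = 25.93/14.58 = 1.779 m.
V = (1/n) R^(2/3) √S = (1/0.033) × 1.779^(2/3) × √0.012 = 4.873 m/s. Hydraulic depth D_h = A/T = 25.93/6.16 = 4.21 m.
Froude number Fr = V/√(g·D_h) = 4.873/√(9.81×4.21) = 0.758, which is less than 1, so the flow is subcritical.

subcritical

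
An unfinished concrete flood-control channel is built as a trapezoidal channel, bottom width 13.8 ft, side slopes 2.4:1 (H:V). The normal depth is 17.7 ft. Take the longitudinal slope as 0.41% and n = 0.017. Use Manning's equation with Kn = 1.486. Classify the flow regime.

supercritical

With bottom width b = 13.8 ft and side slope z = 2.4: A = (b + zy)y = (13.8 + 2.4×17.7)×17.7 = 996.2 ft²; P = b + 2y√(1+z²) = 13.8 + 2×17.7×2.6 = 105.8 ft.
Hydraulic radius R = A/P = 996.2/105.8 = 9.412 ft.
V = (1.486/n) R^(2/3) √S = (1.486/0.017) × 9.412^(2/3) × √0.0041 = 24.95 ft/s. Hydraulic depth D_h = A/T = 996.2/98.76 = 10.09 ft.
Froude number Fr = V/√(g·D_h) = 24.95/√(32.2×10.09) = 1.38, which is greater than 1, so the flow is supercritical.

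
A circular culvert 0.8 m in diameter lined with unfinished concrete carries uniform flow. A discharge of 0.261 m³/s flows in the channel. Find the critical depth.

y_c = 0.304 m

At critical depth, Q² T / (g A³) = 1, i.e. A³/T = Q²/g = 0.261²/9.81 = 0.006944.
At y = 0.379 m: A³/T = 0.01615 — over.
At y = 0.213 m: A³/T = 0.00175 — short.
At y = 0.304 m: A³/T = 0.006933 — close enough.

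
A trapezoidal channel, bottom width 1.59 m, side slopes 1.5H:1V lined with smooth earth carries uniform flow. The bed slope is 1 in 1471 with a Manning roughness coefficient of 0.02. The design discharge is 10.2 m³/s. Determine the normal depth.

Manning's equation rearranged: A R^(2/3) = nQ / (1·√S) = 0.02 × 10.2 / (√0.0006798) = 7.824.
Try y = 1.48 m: A R^(2/3) = 4.916 — too small.
Try y = 2.26 m: A R^(2/3) = 12.39 — too large.
Try y = 1.84 m: A R^(2/3) = 7.86 — matches.

y_n = 1.84 m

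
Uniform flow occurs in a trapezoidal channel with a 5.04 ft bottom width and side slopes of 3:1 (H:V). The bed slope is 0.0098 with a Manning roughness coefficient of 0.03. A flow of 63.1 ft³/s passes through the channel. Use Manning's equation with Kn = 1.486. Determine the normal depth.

Manning's equation rearranged: A R^(2/3) = nQ / (1.486·√S) = 0.03 × 63.1 / (1.486 × √0.0098) = 12.87.
Try y = 1.21 ft: A R^(2/3) = 9.239 — low.
Try y = 1.73 ft: A R^(2/3) = 18.94 — high.
Try y = 1.43 ft: A R^(2/3) = 12.87 — ≈ 12.87.

y_n = 1.43 ft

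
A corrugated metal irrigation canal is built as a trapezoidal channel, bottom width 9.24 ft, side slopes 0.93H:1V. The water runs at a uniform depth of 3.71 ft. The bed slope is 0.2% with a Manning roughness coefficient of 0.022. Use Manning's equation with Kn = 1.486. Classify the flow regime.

subcritical

With bottom width b = 9.24 ft and side slope z = 0.93: A = (b + zy)y = (9.24 + 0.93×3.71)×3.71 = 47.08 ft²; P = b + 2y√(1+z²) = 9.24 + 2×3.71×1.366 = 19.37 ft.
Hydraulic radius R = A/P = 47.08/19.37 = 2.43 ft.
V = (1.486/n) R^(2/3) √S = (1.486/0.022) × 2.43^(2/3) × √0.002 = 5.46 ft/s. Hydraulic depth D_h = A/T = 47.08/16.14 = 2.917 ft.
Froude number Fr = V/√(g·D_h) = 5.46/√(32.2×2.917) = 0.563, which is less than 1, so the flow is subcritical.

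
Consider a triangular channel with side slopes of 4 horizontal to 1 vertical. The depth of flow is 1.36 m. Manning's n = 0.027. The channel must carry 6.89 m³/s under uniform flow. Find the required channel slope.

For a triangular section with side slope z = 4: A = zy² = 4×1.36² = 7.398 m²; P = 2y√(1+z²) = 2×1.36×4.123 = 11.21 m.
Hydraulic radius R = A/P = 7.398/11.21 = 0.6597 m.
From Manning's equation, S = [nQ / (1 A R^(2/3))]² = [0.027 × 6.89 / (1 × 7.398 × 0.6597^(2/3))]² = 0.0011.

S = 0.0011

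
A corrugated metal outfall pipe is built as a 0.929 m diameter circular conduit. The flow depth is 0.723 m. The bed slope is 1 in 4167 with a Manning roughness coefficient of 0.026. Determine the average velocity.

V = 0.256 m/s

For a circular section of diameter D = 0.929 m at depth y = 0.723 m, the central angle is θ = 2 arccos(1 − 2y/D) = 4.322 rad. Then A = (D²/8)(θ − sin θ) = 0.566 m² and P = Dθ/2 = 2.008 m.
Hydraulic radius R = A/P = 0.566/2.008 = 0.2819 m.
From Manning's equation, V = (1/n) R^(2/3) S^(1/2) = (1/0.026) × 0.2819^(2/3) × 0.00024^(1/2) = 0.256 m/s.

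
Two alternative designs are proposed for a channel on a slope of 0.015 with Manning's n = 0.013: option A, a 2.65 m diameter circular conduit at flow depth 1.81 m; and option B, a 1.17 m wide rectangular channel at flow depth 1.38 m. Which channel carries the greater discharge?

Channel A: For a circular section of diameter D = 2.65 m at depth y = 1.81 m, the central angle is θ = 2 arccos(1 − 2y/D) = 3.891 rad. Then A = (D²/8)(θ − sin θ) = 4.014 m² and P = Dθ/2 = 5.156 m. Hydraulic radius R = A/P = 4.014/5.156 = 0.7785 m. Q_A = (1/0.013)·4.014·0.7785^(2/3)·√0.015 = 32 m³/s.
Channel B: Flow area A = b·y = 1.17 × 1.38 = 1.615 m². Wetted perimeter P = b + 2y = 1.17 + 2×1.38 = 3.93 m. Hydraulic radius R = A/P = 1.615/3.93 = 0.4108 m. Q_B = (1/0.013)·1.615·0.4108^(2/3)·√0.015 = 8.407 m³/s.
Q_A = 32 m³/s vs Q_B = 8.407 m³/s, so channel A carries more.

channel A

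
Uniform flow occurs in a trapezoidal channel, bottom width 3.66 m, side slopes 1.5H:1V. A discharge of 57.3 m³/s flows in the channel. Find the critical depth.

At critical depth, Q² T / (g A³) = 1, i.e. A³/T = Q²/g = 57.3²/9.81 = 334.7.
Try y = 2.42 m: A³/T = 502.8 — too large.
Try y = 1.86 m: A³/T = 186.9 — too small.
Try y = 2.17 m: A³/T = 332.2 — ≈ 334.7.

y_c = 2.17 m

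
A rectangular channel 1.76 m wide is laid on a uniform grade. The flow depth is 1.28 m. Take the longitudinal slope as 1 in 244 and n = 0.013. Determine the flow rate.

Flow area A = b·y = 1.76 × 1.28 = 2.253 m². Wetted perimeter P = b + 2y = 1.76 + 2×1.28 = 4.32 m.
Hydraulic radius R = A/P = 2.253/4.32 = 0.5215 m.
Manning's equation: Q = (1/n) A R^(2/3) S^(1/2) = (1/0.013) × 2.253 × 0.5215^(2/3) × 0.004098^(1/2) = 7.19 m³/s.

Q = 7.19 m³/s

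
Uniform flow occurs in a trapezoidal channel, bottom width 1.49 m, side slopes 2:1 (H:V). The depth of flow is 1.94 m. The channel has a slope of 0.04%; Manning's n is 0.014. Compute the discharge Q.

With bottom width b = 1.49 m and side slope z = 2: A = (b + zy)y = (1.49 + 2×1.94)×1.94 = 10.42 m²; P = b + 2y√(1+z²) = 1.49 + 2×1.94×2.236 = 10.17 m.
Hydraulic radius R = A/P = 10.42/10.17 = 1.025 m.
Manning's equation: Q = (1/n) A R^(2/3) S^(1/2) = (1/0.014) × 10.42 × 1.025^(2/3) × 0.0004^(1/2) = 15.1 m³/s.

Q = 15.1 m³/s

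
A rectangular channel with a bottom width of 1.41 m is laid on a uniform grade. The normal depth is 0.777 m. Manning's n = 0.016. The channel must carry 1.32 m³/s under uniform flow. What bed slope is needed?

Flow area A = b·y = 1.41 × 0.777 = 1.096 m². Wetted perimeter P = b + 2y = 1.41 + 2×0.777 = 2.964 m.
Hydraulic radius R = A/P = 1.096/2.964 = 0.3696 m.
From Manning's equation, S = [nQ / (1 A R^(2/3))]² = [0.016 × 1.32 / (1 × 1.096 × 0.3696^(2/3))]² = 0.0014.

S = 0.0014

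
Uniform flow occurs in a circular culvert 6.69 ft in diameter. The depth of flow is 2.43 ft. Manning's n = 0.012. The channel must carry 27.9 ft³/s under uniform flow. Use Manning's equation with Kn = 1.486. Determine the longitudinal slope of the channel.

For a circular section of diameter D = 6.69 ft at depth y = 2.43 ft, the central angle is θ = 2 arccos(1 − 2y/D) = 2.587 rad. Then A = (D²/8)(θ − sin θ) = 11.53 ft² and P = Dθ/2 = 8.655 ft.
Hydraulic radius R = A/P = 11.53/8.655 = 1.332 ft.
From Manning's equation, S = [nQ / (1.486 A R^(2/3))]² = [0.012 × 27.9 / (1.486 × 11.53 × 1.332^(2/3))]² = 0.00026.

S = 0.00026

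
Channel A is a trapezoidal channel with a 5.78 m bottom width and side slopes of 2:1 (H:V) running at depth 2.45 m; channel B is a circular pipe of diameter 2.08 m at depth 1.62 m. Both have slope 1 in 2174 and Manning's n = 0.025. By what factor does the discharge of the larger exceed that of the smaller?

Channel A: With bottom width b = 5.78 m and side slope z = 2: A = (b + zy)y = (5.78 + 2×2.45)×2.45 = 26.17 m²; P = b + 2y√(1+z²) = 5.78 + 2×2.45×2.236 = 16.74 m. Hydraulic radius R = A/P = 26.17/16.74 = 1.563 m. Q_A = (1/0.025)·26.17·1.563^(2/3)·√0.00046 = 30.24 m³/s.
Channel B: For a circular section of diameter D = 2.08 m at depth y = 1.62 m, the central angle is θ = 2 arccos(1 − 2y/D) = 4.325 rad. Then A = (D²/8)(θ − sin θ) = 2.84 m² and P = Dθ/2 = 4.498 m. Hydraulic radius R = A/P = 2.84/4.498 = 0.6313 m. Q_B = (1/0.025)·2.84·0.6313^(2/3)·√0.00046 = 1.793 m³/s.
The larger discharge is 30.24 m³/s and the smaller is 1.793 m³/s; the ratio is 16.9.

16.9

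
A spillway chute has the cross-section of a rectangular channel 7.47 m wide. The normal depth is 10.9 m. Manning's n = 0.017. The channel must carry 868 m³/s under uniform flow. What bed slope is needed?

Flow area A = b·y = 7.47 × 10.9 = 81.42 m². Wetted perimeter P = b + 2y = 7.47 + 2×10.9 = 29.27 m.
Hydraulic radius R = A/P = 81.42/29.27 = 2.782 m.
From Manning's equation, S = [nQ / (1 A R^(2/3))]² = [0.017 × 868 / (1 × 81.42 × 2.782^(2/3))]² = 0.00839.

S = 0.00839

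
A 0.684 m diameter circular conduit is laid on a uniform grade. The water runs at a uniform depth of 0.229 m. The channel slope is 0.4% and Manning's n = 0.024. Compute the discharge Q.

Q = 0.0721 m³/s

For a circular section of diameter D = 0.684 m at depth y = 0.229 m, the central angle is θ = 2 arccos(1 − 2y/D) = 2.468 rad. Then A = (D²/8)(θ − sin θ) = 0.1079 m² and P = Dθ/2 = 0.8441 m.
Hydraulic radius R = A/P = 0.1079/0.8441 = 0.1278 m.
Manning's equation: Q = (1/n) A R^(2/3) S^(1/2) = (1/0.024) × 0.1079 × 0.1278^(2/3) × 0.004^(1/2) = 0.0721 m³/s.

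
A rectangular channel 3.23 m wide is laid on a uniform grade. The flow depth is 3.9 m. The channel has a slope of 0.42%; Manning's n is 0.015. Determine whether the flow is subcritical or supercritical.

Flow area A = b·y = 3.23 × 3.9 = 12.6 m². Wetted perimeter P = b + 2y = 3.23 + 2×3.9 = 11.03 m.
Hydraulic radius R = A/P = 12.6/11.03 = 1.142 m.
V = (1/n) R^(2/3) √S = (1/0.015) × 1.142^(2/3) × √0.0042 = 4.721 m/s. Hydraulic depth D_h = A/T = 12.6/3.23 = 3.9 m.
Froude number Fr = V/√(g·D_h) = 4.721/√(9.81×3.9) = 0.763, which is less than 1, so the flow is subcritical.

subcritical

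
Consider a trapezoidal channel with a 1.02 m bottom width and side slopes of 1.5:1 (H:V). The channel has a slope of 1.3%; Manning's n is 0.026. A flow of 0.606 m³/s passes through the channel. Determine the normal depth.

Manning's equation rearranged: A R^(2/3) = nQ / (1·√S) = 0.026 × 0.606 / (√0.013) = 0.1382.
At y = 0.319 m: A R^(2/3) = 0.1743 — too large.
At y = 0.235 m: A R^(2/3) = 0.1 — too small.
At y = 0.281 m: A R^(2/3) = 0.1382 — close enough.

y_n = 0.281 m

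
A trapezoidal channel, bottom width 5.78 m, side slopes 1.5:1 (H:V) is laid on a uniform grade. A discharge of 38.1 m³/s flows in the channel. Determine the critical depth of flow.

y_c = 1.44 m

At critical depth, Q² T / (g A³) = 1, i.e. A³/T = Q²/g = 38.1²/9.81 = 148.
Trying y = 1.12 m: A³/T = 63.82 — low.
Trying y = 1.79 m: A³/T = 312 — high.
Trying y = 1.44 m: A³/T = 148 — matches.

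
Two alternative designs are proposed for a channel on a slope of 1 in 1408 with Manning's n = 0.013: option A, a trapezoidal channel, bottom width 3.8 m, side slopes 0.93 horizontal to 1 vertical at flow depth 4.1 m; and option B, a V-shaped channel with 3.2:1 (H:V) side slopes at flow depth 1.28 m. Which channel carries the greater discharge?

channel A

Channel A: With bottom width b = 3.8 m and side slope z = 0.93: A = (b + zy)y = (3.8 + 0.93×4.1)×4.1 = 31.21 m²; P = b + 2y√(1+z²) = 3.8 + 2×4.1×1.366 = 15 m. Hydraulic radius R = A/P = 31.21/15 = 2.081 m. Q_A = (1/0.013)·31.21·2.081^(2/3)·√0.0007102 = 104.3 m³/s.
Channel B: For a triangular section with side slope z = 3.2: A = zy² = 3.2×1.28² = 5.243 m²; P = 2y√(1+z²) = 2×1.28×3.353 = 8.583 m. Hydraulic radius R = A/P = 5.243/8.583 = 0.6109 m. Q_B = (1/0.013)·5.243·0.6109^(2/3)·√0.0007102 = 7.738 m³/s.
Q_A = 104.3 m³/s vs Q_B = 7.738 m³/s, so channel A carries more.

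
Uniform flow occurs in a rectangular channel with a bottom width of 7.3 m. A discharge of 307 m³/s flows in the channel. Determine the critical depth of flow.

For a rectangular channel, critical depth y_c = (q²/g)^(1/3) where q = Q/b = 307/7.3 = 42.05 m²/s.
So y_c = (42.05²/9.81)^(1/3) = 5.65 m.

y_c = 5.65 m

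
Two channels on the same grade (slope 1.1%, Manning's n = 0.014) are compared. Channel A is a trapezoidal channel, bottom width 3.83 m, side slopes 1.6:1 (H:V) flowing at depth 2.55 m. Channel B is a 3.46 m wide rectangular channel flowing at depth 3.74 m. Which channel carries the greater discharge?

Channel A: With bottom width b = 3.83 m and side slope z = 1.6: A = (b + zy)y = (3.83 + 1.6×2.55)×2.55 = 20.17 m²; P = b + 2y√(1+z²) = 3.83 + 2×2.55×1.887 = 13.45 m. Hydraulic radius R = A/P = 20.17/13.45 = 1.499 m. Q_A = (1/0.014)·20.17·1.499^(2/3)·√0.011 = 198 m³/s.
Channel B: Flow area A = b·y = 3.46 × 3.74 = 12.94 m². Wetted perimeter P = b + 2y = 3.46 + 2×3.74 = 10.94 m. Hydraulic radius R = A/P = 12.94/10.94 = 1.183 m. Q_B = (1/0.014)·12.94·1.183^(2/3)·√0.011 = 108.4 m³/s.
Q_A = 198 m³/s vs Q_B = 108.4 m³/s, so channel A carries more.

channel A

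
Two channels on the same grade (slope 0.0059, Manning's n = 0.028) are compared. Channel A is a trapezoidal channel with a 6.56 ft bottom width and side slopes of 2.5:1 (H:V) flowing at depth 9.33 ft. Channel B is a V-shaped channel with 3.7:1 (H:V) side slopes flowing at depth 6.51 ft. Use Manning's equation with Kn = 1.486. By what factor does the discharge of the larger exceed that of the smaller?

Channel A: With bottom width b = 6.56 ft and side slope z = 2.5: A = (b + zy)y = (6.56 + 2.5×9.33)×9.33 = 278.8 ft²; P = b + 2y√(1+z²) = 6.56 + 2×9.33×2.693 = 56.8 ft. Hydraulic radius R = A/P = 278.8/56.8 = 4.909 ft. Q_A = (1.486/0.028)·278.8·4.909^(2/3)·√0.0059 = 3283 ft³/s.
Channel B: For a triangular section with side slope z = 3.7: A = zy² = 3.7×6.51² = 156.8 ft²; P = 2y√(1+z²) = 2×6.51×3.833 = 49.9 ft. Hydraulic radius R = A/P = 156.8/49.9 = 3.142 ft. Q_B = (1.486/0.028)·156.8·3.142^(2/3)·√0.0059 = 1371 ft³/s.
The larger discharge is 3283 ft³/s and the smaller is 1371 ft³/s; the ratio is 2.39.

2.39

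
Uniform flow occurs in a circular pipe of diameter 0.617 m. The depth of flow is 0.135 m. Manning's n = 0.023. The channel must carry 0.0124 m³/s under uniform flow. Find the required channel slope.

S = 0.000998

For a circular section of diameter D = 0.617 m at depth y = 0.135 m, the central angle is θ = 2 arccos(1 − 2y/D) = 1.947 rad. Then A = (D²/8)(θ − sin θ) = 0.04839 m² and P = Dθ/2 = 0.6007 m.
Hydraulic radius R = A/P = 0.04839/0.6007 = 0.08057 m.
From Manning's equation, S = [nQ / (1 A R^(2/3))]² = [0.023 × 0.0124 / (1 × 0.04839 × 0.08057^(2/3))]² = 0.000998.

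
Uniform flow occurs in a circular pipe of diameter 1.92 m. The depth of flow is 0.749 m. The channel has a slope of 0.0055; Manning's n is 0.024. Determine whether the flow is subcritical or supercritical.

subcritical

For a circular section of diameter D = 1.92 m at depth y = 0.749 m, the central angle is θ = 2 arccos(1 − 2y/D) = 2.698 rad. Then A = (D²/8)(θ − sin θ) = 1.046 m² and P = Dθ/2 = 2.59 m.
Hydraulic radius R = A/P = 1.046/2.59 = 0.4037 m.
V = (1/n) R^(2/3) √S = (1/0.024) × 0.4037^(2/3) × √0.0055 = 1.688 m/s. Hydraulic depth D_h = A/T = 1.046/1.873 = 0.5583 m.
Froude number Fr = V/√(g·D_h) = 1.688/√(9.81×0.5583) = 0.721, which is less than 1, so the flow is subcritical.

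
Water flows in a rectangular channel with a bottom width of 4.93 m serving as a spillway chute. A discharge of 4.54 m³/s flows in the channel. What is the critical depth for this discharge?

For a rectangular channel, critical depth y_c = (q²/g)^(1/3) where q = Q/b = 4.54/4.93 = 0.9209 m²/s.
So y_c = (0.9209²/9.81)^(1/3) = 0.442 m.

y_c = 0.442 m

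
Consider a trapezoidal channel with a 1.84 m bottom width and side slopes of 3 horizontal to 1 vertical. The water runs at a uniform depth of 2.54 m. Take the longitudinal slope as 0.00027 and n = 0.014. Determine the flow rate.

Q = 34.3 m³/s

With bottom width b = 1.84 m and side slope z = 3: A = (b + zy)y = (1.84 + 3×2.54)×2.54 = 24.03 m²; P = b + 2y√(1+z²) = 1.84 + 2×2.54×3.162 = 17.9 m.
Hydraulic radius R = A/P = 24.03/17.9 = 1.342 m.
Manning's equation: Q = (1/n) A R^(2/3) S^(1/2) = (1/0.014) × 24.03 × 1.342^(2/3) × 0.00027^(1/2) = 34.3 m³/s.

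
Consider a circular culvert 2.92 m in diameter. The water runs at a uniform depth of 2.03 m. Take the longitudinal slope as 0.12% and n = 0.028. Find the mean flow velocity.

For a circular section of diameter D = 2.92 m at depth y = 2.03 m, the central angle is θ = 2 arccos(1 − 2y/D) = 3.944 rad. Then A = (D²/8)(θ − sin θ) = 4.969 m² and P = Dθ/2 = 5.758 m.
Hydraulic radius R = A/P = 4.969/5.758 = 0.8631 m.
From Manning's equation, V = (1/n) R^(2/3) S^(1/2) = (1/0.028) × 0.8631^(2/3) × 0.0012^(1/2) = 1.12 m/s.

V = 1.12 m/s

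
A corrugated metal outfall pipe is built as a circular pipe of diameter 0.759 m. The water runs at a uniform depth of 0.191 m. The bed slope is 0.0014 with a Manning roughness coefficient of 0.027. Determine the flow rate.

For a circular section of diameter D = 0.759 m at depth y = 0.191 m, the central angle is θ = 2 arccos(1 − 2y/D) = 2.102 rad. Then A = (D²/8)(θ − sin θ) = 0.08928 m² and P = Dθ/2 = 0.7977 m.
Hydraulic radius R = A/P = 0.08928/0.7977 = 0.1119 m.
Manning's equation: Q = (1/n) A R^(2/3) S^(1/2) = (1/0.027) × 0.08928 × 0.1119^(2/3) × 0.0014^(1/2) = 0.0287 m³/s.

Q = 0.0287 m³/s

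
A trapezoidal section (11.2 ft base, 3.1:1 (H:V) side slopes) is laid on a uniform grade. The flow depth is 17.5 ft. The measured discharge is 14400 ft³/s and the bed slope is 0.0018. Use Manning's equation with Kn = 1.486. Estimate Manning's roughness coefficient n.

n = 0.0219

With bottom width b = 11.2 ft and side slope z = 3.1: A = (b + zy)y = (11.2 + 3.1×17.5)×17.5 = 1145 ft²; P = b + 2y√(1+z²) = 11.2 + 2×17.5×3.257 = 125.2 ft.
Hydraulic radius R = A/P = 1145/125.2 = 9.148 ft.
Rearranging Manning's equation: n = (1.486/Q) A R^(2/3) S^(1/2) = (1.486/14400) × 1145 × 9.148^(2/3) × √0.0018 = 0.0219.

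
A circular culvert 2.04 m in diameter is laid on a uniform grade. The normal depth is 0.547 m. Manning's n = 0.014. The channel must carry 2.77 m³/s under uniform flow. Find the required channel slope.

For a circular section of diameter D = 2.04 m at depth y = 0.547 m, the central angle is θ = 2 arccos(1 − 2y/D) = 2.177 rad. Then A = (D²/8)(θ − sin θ) = 0.7051 m² and P = Dθ/2 = 2.221 m.
Hydraulic radius R = A/P = 0.7051/2.221 = 0.3175 m.
From Manning's equation, S = [nQ / (1 A R^(2/3))]² = [0.014 × 2.77 / (1 × 0.7051 × 0.3175^(2/3))]² = 0.014.

S = 0.014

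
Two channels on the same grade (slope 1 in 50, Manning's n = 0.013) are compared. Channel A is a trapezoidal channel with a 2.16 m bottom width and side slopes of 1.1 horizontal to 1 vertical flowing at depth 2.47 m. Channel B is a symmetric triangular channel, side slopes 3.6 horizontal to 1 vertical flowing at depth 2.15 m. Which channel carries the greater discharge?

channel B

Channel A: With bottom width b = 2.16 m and side slope z = 1.1: A = (b + zy)y = (2.16 + 1.1×2.47)×2.47 = 12.05 m²; P = b + 2y√(1+z²) = 2.16 + 2×2.47×1.487 = 9.504 m. Hydraulic radius R = A/P = 12.05/9.504 = 1.268 m. Q_A = (1/0.013)·12.05·1.268^(2/3)·√0.02 = 153.5 m³/s.
Channel B: For a triangular section with side slope z = 3.6: A = zy² = 3.6×2.15² = 16.64 m²; P = 2y√(1+z²) = 2×2.15×3.736 = 16.07 m. Hydraulic radius R = A/P = 16.64/16.07 = 1.036 m. Q_B = (1/0.013)·16.64·1.036^(2/3)·√0.02 = 185.3 m³/s.
Q_A = 153.5 m³/s vs Q_B = 185.3 m³/s, so channel B carries more.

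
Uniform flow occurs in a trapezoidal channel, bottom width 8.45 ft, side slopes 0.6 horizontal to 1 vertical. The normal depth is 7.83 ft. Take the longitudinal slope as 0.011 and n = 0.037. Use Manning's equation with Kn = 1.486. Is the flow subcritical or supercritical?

subcritical

With bottom width b = 8.45 ft and side slope z = 0.6: A = (b + zy)y = (8.45 + 0.6×7.83)×7.83 = 102.9 ft²; P = b + 2y√(1+z²) = 8.45 + 2×7.83×1.166 = 26.71 ft.
Hydraulic radius R = A/P = 102.9/26.71 = 3.854 ft.
V = (1.486/n) R^(2/3) √S = (1.486/0.037) × 3.854^(2/3) × √0.011 = 10.35 ft/s. Hydraulic depth D_h = A/T = 102.9/17.85 = 5.769 ft.
Froude number Fr = V/√(g·D_h) = 10.35/√(32.2×5.769) = 0.76, which is less than 1, so the flow is subcritical.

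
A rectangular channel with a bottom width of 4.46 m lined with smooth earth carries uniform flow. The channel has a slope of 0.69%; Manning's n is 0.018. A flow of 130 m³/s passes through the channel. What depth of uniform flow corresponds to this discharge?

y_n = 4.78 m

Manning's equation rearranged: A R^(2/3) = nQ / (1·√S) = 0.018 × 130 / (√0.0069) = 28.17.
At y = 4.19 m: A R^(2/3) = 24 — low.
At y = 5.73 m: A R^(2/3) = 35.04 — high.
At y = 4.78 m: A R^(2/3) = 28.19 — ≈ 28.17.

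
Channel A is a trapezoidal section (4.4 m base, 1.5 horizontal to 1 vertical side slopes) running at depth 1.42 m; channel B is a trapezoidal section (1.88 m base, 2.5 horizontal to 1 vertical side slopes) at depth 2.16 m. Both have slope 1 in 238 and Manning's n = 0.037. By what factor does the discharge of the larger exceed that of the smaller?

Channel A: With bottom width b = 4.4 m and side slope z = 1.5: A = (b + zy)y = (4.4 + 1.5×1.42)×1.42 = 9.273 m²; P = b + 2y√(1+z²) = 4.4 + 2×1.42×1.803 = 9.52 m. Hydraulic radius R = A/P = 9.273/9.52 = 0.974 m. Q_A = (1/0.037)·9.273·0.974^(2/3)·√0.004202 = 15.96 m³/s.
Channel B: With bottom width b = 1.88 m and side slope z = 2.5: A = (b + zy)y = (1.88 + 2.5×2.16)×2.16 = 15.72 m²; P = b + 2y√(1+z²) = 1.88 + 2×2.16×2.693 = 13.51 m. Hydraulic radius R = A/P = 15.72/13.51 = 1.164 m. Q_B = (1/0.037)·15.72·1.164^(2/3)·√0.004202 = 30.48 m³/s.
The larger discharge is 30.48 m³/s and the smaller is 15.96 m³/s; the ratio is 1.91.

1.91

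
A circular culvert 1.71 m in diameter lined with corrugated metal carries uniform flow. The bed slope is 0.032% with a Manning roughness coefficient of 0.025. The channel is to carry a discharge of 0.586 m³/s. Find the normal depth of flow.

y_n = 0.983 m

Manning's equation rearranged: A R^(2/3) = nQ / (1·√S) = 0.025 × 0.586 / (√0.00032) = 0.819.
Trying y = 1.17 m: A R^(2/3) = 1.059 — too large.
Trying y = 0.983 m: A R^(2/3) = 0.8192 — close enough.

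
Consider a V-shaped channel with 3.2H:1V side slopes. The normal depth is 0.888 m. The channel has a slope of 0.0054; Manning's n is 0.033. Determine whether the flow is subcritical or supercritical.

For a triangular section with side slope z = 3.2: A = zy² = 3.2×0.888² = 2.523 m²; P = 2y√(1+z²) = 2×0.888×3.353 = 5.954 m.
Hydraulic radius R = A/P = 2.523/5.954 = 0.4238 m.
V = (1/n) R^(2/3) √S = (1/0.033) × 0.4238^(2/3) × √0.0054 = 1.256 m/s. Hydraulic depth D_h = A/T = 2.523/5.683 = 0.444 m.
Froude number Fr = V/√(g·D_h) = 1.256/√(9.81×0.444) = 0.602, which is less than 1, so the flow is subcritical.

subcritical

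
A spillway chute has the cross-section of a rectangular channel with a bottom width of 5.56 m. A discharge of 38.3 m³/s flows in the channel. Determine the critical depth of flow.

For a rectangular channel, critical depth y_c = (q²/g)^(1/3) where q = Q/b = 38.3/5.56 = 6.888 m²/s.
So y_c = (6.888²/9.81)^(1/3) = 1.69 m.

y_c = 1.69 m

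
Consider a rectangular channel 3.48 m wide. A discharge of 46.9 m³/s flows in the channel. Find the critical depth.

For a rectangular channel, critical depth y_c = (q²/g)^(1/3) where q = Q/b = 46.9/3.48 = 13.48 m²/s.
So y_c = (13.48²/9.81)^(1/3) = 2.65 m.

y_c = 2.65 m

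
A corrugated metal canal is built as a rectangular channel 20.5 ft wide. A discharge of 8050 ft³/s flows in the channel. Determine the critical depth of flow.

y_c = 16.9 ft

For a rectangular channel, critical depth y_c = (q²/g)^(1/3) where q = Q/b = 8050/20.5 = 392.7 ft²/s.
So y_c = (392.7²/32.2)^(1/3) = 16.9 ft.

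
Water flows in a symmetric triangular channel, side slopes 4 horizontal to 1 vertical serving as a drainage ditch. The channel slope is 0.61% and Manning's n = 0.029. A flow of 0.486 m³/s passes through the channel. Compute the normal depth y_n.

Manning's equation rearranged: A R^(2/3) = nQ / (1·√S) = 0.029 × 0.486 / (√0.0061) = 0.1805.
At y = 0.326 m: A R^(2/3) = 0.1243 — low.
At y = 0.47 m: A R^(2/3) = 0.3298 — high.
At y = 0.375 m: A R^(2/3) = 0.1806 — matches.

y_n = 0.375 m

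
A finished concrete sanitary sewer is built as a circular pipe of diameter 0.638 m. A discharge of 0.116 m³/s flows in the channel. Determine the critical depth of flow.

At critical depth, Q² T / (g A³) = 1, i.e. A³/T = Q²/g = 0.116²/9.81 = 0.001372.
Trying y = 0.191 m: A³/T = 0.0008903 — short.
Trying y = 0.265 m: A³/T = 0.003148 — over.
Trying y = 0.214 m: A³/T = 0.001382 — close enough.

y_c = 0.214 m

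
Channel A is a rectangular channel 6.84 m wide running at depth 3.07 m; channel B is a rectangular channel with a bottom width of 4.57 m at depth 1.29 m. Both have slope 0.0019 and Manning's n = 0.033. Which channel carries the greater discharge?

channel A

Channel A: Flow area A = b·y = 6.84 × 3.07 = 21 m². Wetted perimeter P = b + 2y = 6.84 + 2×3.07 = 12.98 m. Hydraulic radius R = A/P = 21/12.98 = 1.618 m. Q_A = (1/0.033)·21·1.618^(2/3)·√0.0019 = 38.22 m³/s.
Channel B: Flow area A = b·y = 4.57 × 1.29 = 5.895 m². Wetted perimeter P = b + 2y = 4.57 + 2×1.29 = 7.15 m. Hydraulic radius R = A/P = 5.895/7.15 = 0.8245 m. Q_B = (1/0.033)·5.895·0.8245^(2/3)·√0.0019 = 6.847 m³/s.
Q_A = 38.22 m³/s vs Q_B = 6.847 m³/s, so channel A carries more.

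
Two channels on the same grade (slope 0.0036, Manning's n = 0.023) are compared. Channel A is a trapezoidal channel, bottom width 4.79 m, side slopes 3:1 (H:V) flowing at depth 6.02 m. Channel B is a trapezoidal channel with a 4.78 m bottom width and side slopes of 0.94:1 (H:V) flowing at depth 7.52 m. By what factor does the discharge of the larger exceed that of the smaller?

1.46

Channel A: With bottom width b = 4.79 m and side slope z = 3: A = (b + zy)y = (4.79 + 3×6.02)×6.02 = 137.6 m²; P = b + 2y√(1+z²) = 4.79 + 2×6.02×3.162 = 42.86 m. Hydraulic radius R = A/P = 137.6/42.86 = 3.209 m. Q_A = (1/0.023)·137.6·3.209^(2/3)·√0.0036 = 780.7 m³/s.
Channel B: With bottom width b = 4.78 m and side slope z = 0.94: A = (b + zy)y = (4.78 + 0.94×7.52)×7.52 = 89.1 m²; P = b + 2y√(1+z²) = 4.78 + 2×7.52×1.372 = 25.42 m. Hydraulic radius R = A/P = 89.1/25.42 = 3.505 m. Q_B = (1/0.023)·89.1·3.505^(2/3)·√0.0036 = 536.3 m³/s.
The larger discharge is 780.7 m³/s and the smaller is 536.3 m³/s; the ratio is 1.46.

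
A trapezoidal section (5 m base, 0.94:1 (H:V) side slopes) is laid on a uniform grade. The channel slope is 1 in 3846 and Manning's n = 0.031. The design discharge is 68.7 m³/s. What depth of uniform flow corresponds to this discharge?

Manning's equation rearranged: A R^(2/3) = nQ / (1·√S) = 0.031 × 68.7 / (√0.00026) = 132.1.
Try y = 7.26 m: A R^(2/3) = 195.8 — too large.
Try y = 4.64 m: A R^(2/3) = 78.92 — too small.
Try y = 6 m: A R^(2/3) = 132 — close enough.

y_n = 6 m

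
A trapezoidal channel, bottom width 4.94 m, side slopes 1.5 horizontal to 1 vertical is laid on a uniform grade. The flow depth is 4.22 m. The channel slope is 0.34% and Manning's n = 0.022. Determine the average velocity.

With bottom width b = 4.94 m and side slope z = 1.5: A = (b + zy)y = (4.94 + 1.5×4.22)×4.22 = 47.56 m²; P = b + 2y√(1+z²) = 4.94 + 2×4.22×1.803 = 20.16 m.
Hydraulic radius R = A/P = 47.56/20.16 = 2.36 m.
From Manning's equation, V = (1/n) R^(2/3) S^(1/2) = (1/0.022) × 2.36^(2/3) × 0.0034^(1/2) = 4.7 m/s.

V = 4.7 m/s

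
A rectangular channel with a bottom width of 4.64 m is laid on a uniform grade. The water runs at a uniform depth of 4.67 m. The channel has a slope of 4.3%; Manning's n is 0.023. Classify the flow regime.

supercritical

Flow area A = b·y = 4.64 × 4.67 = 21.67 m². Wetted perimeter P = b + 2y = 4.64 + 2×4.67 = 13.98 m.
Hydraulic radius R = A/P = 21.67/13.98 = 1.55 m.
V = (1/n) R^(2/3) √S = (1/0.023) × 1.55^(2/3) × √0.043 = 12.08 m/s. Hydraulic depth D_h = A/T = 21.67/4.64 = 4.67 m.
Froude number Fr = V/√(g·D_h) = 12.08/√(9.81×4.67) = 1.78, which is greater than 1, so the flow is supercritical.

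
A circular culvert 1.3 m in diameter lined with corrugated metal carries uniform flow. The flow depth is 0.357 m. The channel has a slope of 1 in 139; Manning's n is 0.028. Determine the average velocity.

V = 1.06 m/s

For a circular section of diameter D = 1.3 m at depth y = 0.357 m, the central angle is θ = 2 arccos(1 − 2y/D) = 2.206 rad. Then A = (D²/8)(θ − sin θ) = 0.2961 m² and P = Dθ/2 = 1.434 m.
Hydraulic radius R = A/P = 0.2961/1.434 = 0.2065 m.
From Manning's equation, V = (1/n) R^(2/3) S^(1/2) = (1/0.028) × 0.2065^(2/3) × 0.007194^(1/2) = 1.06 m/s.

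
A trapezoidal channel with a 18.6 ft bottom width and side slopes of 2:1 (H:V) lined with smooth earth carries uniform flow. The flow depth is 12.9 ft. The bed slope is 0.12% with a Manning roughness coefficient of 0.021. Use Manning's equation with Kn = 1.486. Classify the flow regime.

subcritical

With bottom width b = 18.6 ft and side slope z = 2: A = (b + zy)y = (18.6 + 2×12.9)×12.9 = 572.8 ft²; P = b + 2y√(1+z²) = 18.6 + 2×12.9×2.236 = 76.29 ft.
Hydraulic radius R = A/P = 572.8/76.29 = 7.508 ft.
V = (1.486/n) R^(2/3) √S = (1.486/0.021) × 7.508^(2/3) × √0.0012 = 9.398 ft/s. Hydraulic depth D_h = A/T = 572.8/70.2 = 8.159 ft.
Froude number Fr = V/√(g·D_h) = 9.398/√(32.2×8.159) = 0.58, which is less than 1, so the flow is subcritical.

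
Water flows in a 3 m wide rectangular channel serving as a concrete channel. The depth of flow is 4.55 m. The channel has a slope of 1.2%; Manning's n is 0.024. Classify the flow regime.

Flow area A = b·y = 3 × 4.55 = 13.65 m². Wetted perimeter P = b + 2y = 3 + 2×4.55 = 12.1 m.
Hydraulic radius R = A/P = 13.65/12.1 = 1.128 m.
V = (1/n) R^(2/3) √S = (1/0.024) × 1.128^(2/3) × √0.012 = 4.946 m/s. Hydraulic depth D_h = A/T = 13.65/3 = 4.55 m.
Froude number Fr = V/√(g·D_h) = 4.946/√(9.81×4.55) = 0.74, which is less than 1, so the flow is subcritical.

subcritical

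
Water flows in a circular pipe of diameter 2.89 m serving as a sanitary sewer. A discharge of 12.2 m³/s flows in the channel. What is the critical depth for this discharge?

At critical depth, Q² T / (g A³) = 1, i.e. A³/T = Q²/g = 12.2²/9.81 = 15.17.
Trying y = 1.93 m: A³/T = 37.05 — over.
Trying y = 1.25 m: A³/T = 7.012 — short.
Trying y = 1.53 m: A³/T = 15.19 — matches.

y_c = 1.53 m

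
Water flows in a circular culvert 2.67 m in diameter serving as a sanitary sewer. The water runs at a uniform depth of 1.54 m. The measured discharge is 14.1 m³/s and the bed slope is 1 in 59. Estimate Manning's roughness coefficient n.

For a circular section of diameter D = 2.67 m at depth y = 1.54 m, the central angle is θ = 2 arccos(1 − 2y/D) = 3.45 rad. Then A = (D²/8)(θ − sin θ) = 3.345 m² and P = Dθ/2 = 4.606 m.
Hydraulic radius R = A/P = 3.345/4.606 = 0.7262 m.
Rearranging Manning's equation: n = (1/Q) A R^(2/3) S^(1/2) = (1/14.1) × 3.345 × 0.7262^(2/3) × √0.01695 = 0.025.

n = 0.025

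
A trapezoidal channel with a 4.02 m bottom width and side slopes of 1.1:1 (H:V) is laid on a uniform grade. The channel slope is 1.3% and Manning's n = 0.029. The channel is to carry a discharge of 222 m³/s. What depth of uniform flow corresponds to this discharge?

y_n = 4.03 m

Manning's equation rearranged: A R^(2/3) = nQ / (1·√S) = 0.029 × 222 / (√0.013) = 56.46.
Try y = 3.49 m: A R^(2/3) = 42.15 — short.
Try y = 4.03 m: A R^(2/3) = 56.37 — matches.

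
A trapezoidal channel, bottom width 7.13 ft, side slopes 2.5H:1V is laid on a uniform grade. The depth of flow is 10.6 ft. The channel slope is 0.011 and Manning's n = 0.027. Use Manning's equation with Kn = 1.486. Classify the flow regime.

supercritical

With bottom width b = 7.13 ft and side slope z = 2.5: A = (b + zy)y = (7.13 + 2.5×10.6)×10.6 = 356.5 ft²; P = b + 2y√(1+z²) = 7.13 + 2×10.6×2.693 = 64.21 ft.
Hydraulic radius R = A/P = 356.5/64.21 = 5.552 ft.
V = (1.486/n) R^(2/3) √S = (1.486/0.027) × 5.552^(2/3) × √0.011 = 18.1 ft/s. Hydraulic depth D_h = A/T = 356.5/60.13 = 5.928 ft.
Froude number Fr = V/√(g·D_h) = 18.1/√(32.2×5.928) = 1.31, which is greater than 1, so the flow is supercritical.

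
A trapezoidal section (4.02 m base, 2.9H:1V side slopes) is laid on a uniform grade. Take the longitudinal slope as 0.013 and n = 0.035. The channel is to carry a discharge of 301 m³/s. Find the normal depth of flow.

Manning's equation rearranged: A R^(2/3) = nQ / (1·√S) = 0.035 × 301 / (√0.013) = 92.4.
Try y = 4.34 m: A R^(2/3) = 127.4 — high.
Try y = 3.03 m: A R^(2/3) = 55.63 — low.
Try y = 3.78 m: A R^(2/3) = 92.32 — close enough.

y_n = 3.78 m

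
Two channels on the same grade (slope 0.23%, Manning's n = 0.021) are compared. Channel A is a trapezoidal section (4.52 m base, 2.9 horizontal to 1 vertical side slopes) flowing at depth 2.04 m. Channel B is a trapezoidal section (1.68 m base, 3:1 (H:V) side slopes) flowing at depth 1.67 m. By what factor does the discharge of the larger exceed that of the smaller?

Channel A: With bottom width b = 4.52 m and side slope z = 2.9: A = (b + zy)y = (4.52 + 2.9×2.04)×2.04 = 21.29 m²; P = b + 2y√(1+z²) = 4.52 + 2×2.04×3.068 = 17.04 m. Hydraulic radius R = A/P = 21.29/17.04 = 1.25 m. Q_A = (1/0.021)·21.29·1.25^(2/3)·√0.0023 = 56.41 m³/s.
Channel B: With bottom width b = 1.68 m and side slope z = 3: A = (b + zy)y = (1.68 + 3×1.67)×1.67 = 11.17 m²; P = b + 2y√(1+z²) = 1.68 + 2×1.67×3.162 = 12.24 m. Hydraulic radius R = A/P = 11.17/12.24 = 0.9126 m. Q_B = (1/0.021)·11.17·0.9126^(2/3)·√0.0023 = 24.01 m³/s.
The larger discharge is 56.41 m³/s and the smaller is 24.01 m³/s; the ratio is 2.35.

2.35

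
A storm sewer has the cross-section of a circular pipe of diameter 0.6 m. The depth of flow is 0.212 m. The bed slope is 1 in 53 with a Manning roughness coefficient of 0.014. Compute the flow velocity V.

For a circular section of diameter D = 0.6 m at depth y = 0.212 m, the central angle is θ = 2 arccos(1 − 2y/D) = 2.546 rad. Then A = (D²/8)(θ − sin θ) = 0.08934 m² and P = Dθ/2 = 0.7639 m.
Hydraulic radius R = A/P = 0.08934/0.7639 = 0.117 m.
From Manning's equation, V = (1/n) R^(2/3) S^(1/2) = (1/0.014) × 0.117^(2/3) × 0.01887^(1/2) = 2.35 m/s.

V = 2.35 m/s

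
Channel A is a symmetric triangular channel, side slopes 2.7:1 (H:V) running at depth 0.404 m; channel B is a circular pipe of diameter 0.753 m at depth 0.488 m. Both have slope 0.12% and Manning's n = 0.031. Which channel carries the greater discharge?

channel A

Channel A: For a triangular section with side slope z = 2.7: A = zy² = 2.7×0.404² = 0.4407 m²; P = 2y√(1+z²) = 2×0.404×2.879 = 2.326 m. Hydraulic radius R = A/P = 0.4407/2.326 = 0.1894 m. Q_A = (1/0.031)·0.4407·0.1894^(2/3)·√0.0012 = 0.1624 m³/s.
Channel B: For a circular section of diameter D = 0.753 m at depth y = 0.488 m, the central angle is θ = 2 arccos(1 − 2y/D) = 3.743 rad. Then A = (D²/8)(θ − sin θ) = 0.3054 m² and P = Dθ/2 = 1.409 m. Hydraulic radius R = A/P = 0.3054/1.409 = 0.2167 m. Q_B = (1/0.031)·0.3054·0.2167^(2/3)·√0.0012 = 0.1231 m³/s.
Q_A = 0.1624 m³/s vs Q_B = 0.1231 m³/s, so channel A carries more.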